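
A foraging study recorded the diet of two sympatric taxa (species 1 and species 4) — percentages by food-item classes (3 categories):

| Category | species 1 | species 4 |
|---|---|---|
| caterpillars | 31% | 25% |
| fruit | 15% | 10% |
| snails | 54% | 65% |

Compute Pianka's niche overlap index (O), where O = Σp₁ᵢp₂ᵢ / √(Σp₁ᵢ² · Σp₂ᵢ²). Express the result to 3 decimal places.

Convert percentages to proportions (divide by 100).
Σ p₁ᵢp₂ᵢ = 0.0775 + 0.0150 + 0.3510 = 0.4435
Σp_1ᵢ² = 0.31² + 0.15² + 0.54² = 0.0961 + 0.0225 + 0.2916 = 0.4102
Σp_2ᵢ² = 0.25² + 0.10² + 0.65² = 0.0625 + 0.0100 + 0.4225 = 0.4950
O = 0.4435 / √(0.4102 × 0.4950) = 0.4435 / 0.450610 = 0.98422

0.984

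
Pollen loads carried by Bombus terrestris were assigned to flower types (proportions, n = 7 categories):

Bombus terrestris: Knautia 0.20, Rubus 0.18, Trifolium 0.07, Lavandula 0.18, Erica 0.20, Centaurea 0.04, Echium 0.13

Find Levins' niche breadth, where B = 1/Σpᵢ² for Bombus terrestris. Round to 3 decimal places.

5.945

Σpᵢ² = 0.20² + 0.18² + 0.07² + 0.18² + 0.20² + 0.04² + 0.13² = 0.0400 + 0.0324 + 0.0049 + 0.0324 + 0.0400 + 0.0016 + 0.0169 = 0.1682
B = 1 / 0.1682 = 5.94530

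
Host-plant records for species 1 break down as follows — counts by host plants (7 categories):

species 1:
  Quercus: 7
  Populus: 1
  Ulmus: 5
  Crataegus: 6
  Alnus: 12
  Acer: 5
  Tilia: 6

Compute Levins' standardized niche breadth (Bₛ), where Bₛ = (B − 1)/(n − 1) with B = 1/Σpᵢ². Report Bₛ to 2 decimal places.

Proportions for species 1 (n=42): 7/42=0.1667, 1/42=0.0238, 5/42=0.1190, 6/42=0.1429, 12/42=0.2857, 5/42=0.1190, 6/42=0.1429
Σpᵢ² = 0.1667² + 0.0238² + 0.1190² + 0.1429² + 0.2857² + 0.1190² + 0.1429² = 0.027789 + 0.000566 + 0.014161 + 0.020420 + 0.081624 + 0.014161 + 0.020420 = 0.179141
B = 1 / 0.179141 = 5.5822
Bₛ = (B − 1)/(n − 1) = (5.5822 − 1)/(7 − 1) = 4.5822/6 = 0.7637

0.76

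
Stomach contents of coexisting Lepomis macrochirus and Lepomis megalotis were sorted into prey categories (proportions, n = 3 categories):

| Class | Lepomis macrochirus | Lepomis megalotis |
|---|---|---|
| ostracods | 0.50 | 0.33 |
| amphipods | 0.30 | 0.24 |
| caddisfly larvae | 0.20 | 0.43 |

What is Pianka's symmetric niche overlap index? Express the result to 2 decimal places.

0.88

Σ p₁ᵢp₂ᵢ = 0.1650 + 0.0720 + 0.0860 = 0.3230
Σp_1ᵢ² = 0.50² + 0.30² + 0.20² = 0.2500 + 0.0900 + 0.0400 = 0.3800
Σp_2ᵢ² = 0.33² + 0.24² + 0.43² = 0.1089 + 0.0576 + 0.1849 = 0.3514
O = 0.3230 / √(0.3800 × 0.3514) = 0.3230 / 0.36542 = 0.8839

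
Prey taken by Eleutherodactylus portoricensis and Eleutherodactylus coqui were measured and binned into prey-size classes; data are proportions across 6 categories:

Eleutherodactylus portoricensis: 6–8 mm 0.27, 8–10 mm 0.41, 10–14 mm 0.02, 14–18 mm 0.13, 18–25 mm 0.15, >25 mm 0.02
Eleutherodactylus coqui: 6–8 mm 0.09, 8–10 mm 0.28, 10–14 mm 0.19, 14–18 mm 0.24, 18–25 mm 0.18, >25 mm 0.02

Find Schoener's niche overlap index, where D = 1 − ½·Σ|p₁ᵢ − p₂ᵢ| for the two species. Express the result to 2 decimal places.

Σ|p₁ᵢ − p₂ᵢ| = 0.18 + 0.13 + 0.17 + 0.11 + 0.03 + 0.00 = 0.62
D = 1 − ½ × 0.62 = 1 − 0.310 = 0.6900

0.69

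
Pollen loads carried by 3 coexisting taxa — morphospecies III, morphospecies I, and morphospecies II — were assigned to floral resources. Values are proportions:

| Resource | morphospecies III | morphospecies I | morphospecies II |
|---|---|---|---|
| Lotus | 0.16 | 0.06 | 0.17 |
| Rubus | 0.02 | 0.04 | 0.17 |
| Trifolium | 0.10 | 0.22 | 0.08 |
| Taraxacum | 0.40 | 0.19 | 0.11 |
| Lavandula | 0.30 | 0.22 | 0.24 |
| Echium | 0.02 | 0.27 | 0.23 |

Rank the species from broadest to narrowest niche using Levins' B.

morphospecies II > morphospecies I > morphospecies III

Σp_IIIᵢ² = 0.16² + 0.02² + 0.10² + 0.40² + 0.30² + 0.02² = 0.0256 + 0.0004 + 0.0100 + 0.1600 + 0.0900 + 0.0004 = 0.2864
B_III = 1 / 0.2864 = 3.4916
Σp_Iᵢ² = 0.06² + 0.04² + 0.22² + 0.19² + 0.22² + 0.27² = 0.0036 + 0.0016 + 0.0484 + 0.0361 + 0.0484 + 0.0729 = 0.2110
B_I = 1 / 0.2110 = 4.7393
Σp_IIᵢ² = 0.17² + 0.17² + 0.08² + 0.11² + 0.24² + 0.23² = 0.0289 + 0.0289 + 0.0064 + 0.0121 + 0.0576 + 0.0529 = 0.1868
B_II = 1 / 0.1868 = 5.3533
Ranking by B (broadest → narrowest): morphospecies II (5.35) > morphospecies I (4.74) > morphospecies III (3.49)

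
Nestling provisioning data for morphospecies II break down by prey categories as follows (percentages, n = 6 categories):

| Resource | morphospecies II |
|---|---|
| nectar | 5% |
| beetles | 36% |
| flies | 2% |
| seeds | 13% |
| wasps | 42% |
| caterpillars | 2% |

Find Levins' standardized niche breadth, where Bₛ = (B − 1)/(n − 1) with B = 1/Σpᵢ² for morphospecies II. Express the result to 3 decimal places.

0.413

Convert percentages to proportions (divide by 100).
Σpᵢ² = 0.05² + 0.36² + 0.02² + 0.13² + 0.42² + 0.02² = 0.0025 + 0.1296 + 0.0004 + 0.0169 + 0.1764 + 0.0004 = 0.3262
B = 1 / 0.3262 = 3.06560
Bₛ = (B − 1)/(n − 1) = (3.06560 − 1)/(6 − 1) = 2.06560/5 = 0.41312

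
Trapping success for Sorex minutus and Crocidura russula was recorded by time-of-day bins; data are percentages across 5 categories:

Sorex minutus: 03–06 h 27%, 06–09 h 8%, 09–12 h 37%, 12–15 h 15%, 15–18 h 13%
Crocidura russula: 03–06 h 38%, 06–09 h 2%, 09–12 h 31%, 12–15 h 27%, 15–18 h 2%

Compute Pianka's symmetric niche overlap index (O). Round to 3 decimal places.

Convert percentages to proportions (divide by 100).
Σ p₁ᵢp₂ᵢ = 0.1026 + 0.0016 + 0.1147 + 0.0405 + 0.0026 = 0.2620
Σp_1ᵢ² = 0.27² + 0.08² + 0.37² + 0.15² + 0.13² = 0.0729 + 0.0064 + 0.1369 + 0.0225 + 0.0169 = 0.2556
Σp_2ᵢ² = 0.38² + 0.02² + 0.31² + 0.27² + 0.02² = 0.1444 + 0.0004 + 0.0961 + 0.0729 + 0.0004 = 0.3142
O = 0.2620 / √(0.2556 × 0.3142) = 0.2620 / 0.283389 = 0.92452

0.925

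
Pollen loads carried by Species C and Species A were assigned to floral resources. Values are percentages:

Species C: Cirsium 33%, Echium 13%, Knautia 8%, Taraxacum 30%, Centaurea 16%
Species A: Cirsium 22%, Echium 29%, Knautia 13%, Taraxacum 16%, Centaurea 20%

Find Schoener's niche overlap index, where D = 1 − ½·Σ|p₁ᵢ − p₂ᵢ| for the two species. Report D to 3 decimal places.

0.750

Convert percentages to proportions (divide by 100).
Σ|p₁ᵢ − p₂ᵢ| = 0.11 + 0.16 + 0.05 + 0.14 + 0.04 = 0.50
D = 1 − ½ × 0.50 = 1 − 0.250 = 0.75000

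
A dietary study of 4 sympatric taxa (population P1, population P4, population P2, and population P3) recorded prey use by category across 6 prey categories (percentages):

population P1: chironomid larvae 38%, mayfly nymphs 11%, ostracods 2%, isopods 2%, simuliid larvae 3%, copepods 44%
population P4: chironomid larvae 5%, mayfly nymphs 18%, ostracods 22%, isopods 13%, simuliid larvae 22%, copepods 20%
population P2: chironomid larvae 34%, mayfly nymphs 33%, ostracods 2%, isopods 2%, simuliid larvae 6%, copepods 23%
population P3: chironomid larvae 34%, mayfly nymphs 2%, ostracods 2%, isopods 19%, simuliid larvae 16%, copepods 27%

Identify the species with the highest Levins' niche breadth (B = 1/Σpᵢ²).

Convert percentages to proportions (divide by 100).
Σp_P1ᵢ² = 0.38² + 0.11² + 0.02² + 0.02² + 0.03² + 0.44² = 0.1444 + 0.0121 + 0.0004 + 0.0004 + 0.0009 + 0.1936 = 0.3518
B_P1 = 1 / 0.3518 = 2.8425
Σp_P4ᵢ² = 0.05² + 0.18² + 0.22² + 0.13² + 0.22² + 0.20² = 0.0025 + 0.0324 + 0.0484 + 0.0169 + 0.0484 + 0.0400 = 0.1886
B_P4 = 1 / 0.1886 = 5.3022
Σp_P2ᵢ² = 0.34² + 0.33² + 0.02² + 0.02² + 0.06² + 0.23² = 0.1156 + 0.1089 + 0.0004 + 0.0004 + 0.0036 + 0.0529 = 0.2818
B_P2 = 1 / 0.2818 = 3.5486
Σp_P3ᵢ² = 0.34² + 0.02² + 0.02² + 0.19² + 0.16² + 0.27² = 0.1156 + 0.0004 + 0.0004 + 0.0361 + 0.0256 + 0.0729 = 0.2510
B_P3 = 1 / 0.2510 = 3.9841
Highest B → broadest niche (most generalist): population P4 (B = 5.30).

population P4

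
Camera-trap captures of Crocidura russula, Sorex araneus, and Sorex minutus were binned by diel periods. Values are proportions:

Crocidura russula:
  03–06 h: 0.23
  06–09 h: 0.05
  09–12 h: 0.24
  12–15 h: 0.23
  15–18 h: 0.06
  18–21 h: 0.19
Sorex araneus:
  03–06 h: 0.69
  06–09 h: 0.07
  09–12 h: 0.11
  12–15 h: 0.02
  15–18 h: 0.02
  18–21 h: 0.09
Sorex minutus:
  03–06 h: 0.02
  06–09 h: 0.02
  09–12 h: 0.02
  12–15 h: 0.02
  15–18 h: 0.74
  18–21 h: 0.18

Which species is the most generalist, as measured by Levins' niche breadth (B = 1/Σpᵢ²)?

Crocidura russula

Σp_russᵢ² = 0.23² + 0.05² + 0.24² + 0.23² + 0.06² + 0.19² = 0.0529 + 0.0025 + 0.0576 + 0.0529 + 0.0036 + 0.0361 = 0.2056
B_russ = 1 / 0.2056 = 4.8638
Σp_aranᵢ² = 0.69² + 0.07² + 0.11² + 0.02² + 0.02² + 0.09² = 0.4761 + 0.0049 + 0.0121 + 0.0004 + 0.0004 + 0.0081 = 0.5020
B_aran = 1 / 0.5020 = 1.9920
Σp_minuᵢ² = 0.02² + 0.02² + 0.02² + 0.02² + 0.74² + 0.18² = 0.0004 + 0.0004 + 0.0004 + 0.0004 + 0.5476 + 0.0324 = 0.5816
B_minu = 1 / 0.5816 = 1.7194
Highest B → broadest niche (most generalist): Crocidura russula (B = 4.86).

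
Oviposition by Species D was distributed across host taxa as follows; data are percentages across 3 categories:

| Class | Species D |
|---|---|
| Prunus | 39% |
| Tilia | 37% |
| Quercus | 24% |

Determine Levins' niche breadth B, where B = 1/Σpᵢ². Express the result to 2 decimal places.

2.89

Convert percentages to proportions (divide by 100).
Σpᵢ² = 0.39² + 0.37² + 0.24² = 0.1521 + 0.1369 + 0.0576 = 0.3466
B = 1 / 0.3466 = 2.8852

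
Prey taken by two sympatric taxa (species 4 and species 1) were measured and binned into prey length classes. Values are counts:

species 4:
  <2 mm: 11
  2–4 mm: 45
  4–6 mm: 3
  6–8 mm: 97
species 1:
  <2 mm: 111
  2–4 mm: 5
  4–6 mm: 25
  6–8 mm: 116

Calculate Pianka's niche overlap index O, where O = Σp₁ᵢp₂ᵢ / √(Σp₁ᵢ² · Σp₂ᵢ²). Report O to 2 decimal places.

0.73

Proportions for species 4 (n=156): 11/156=0.0705, 45/156=0.2885, 3/156=0.0192, 97/156=0.6218
Proportions for species 1 (n=257): 111/257=0.4319, 5/257=0.0195, 25/257=0.0973, 116/257=0.4514
Σ p₁ᵢp₂ᵢ = 0.030449 + 0.005626 + 0.001868 + 0.280681 = 0.318624
Σp_1ᵢ² = 0.0705² + 0.2885² + 0.0192² + 0.6218² = 0.004970 + 0.083232 + 0.000369 + 0.386635 = 0.475206
Σp_2ᵢ² = 0.4319² + 0.0195² + 0.0973² + 0.4514² = 0.186538 + 0.000380 + 0.009467 + 0.203762 = 0.400147
O = 0.318624 / √(0.475206 × 0.400147) = 0.318624 / 0.4360645 = 0.7307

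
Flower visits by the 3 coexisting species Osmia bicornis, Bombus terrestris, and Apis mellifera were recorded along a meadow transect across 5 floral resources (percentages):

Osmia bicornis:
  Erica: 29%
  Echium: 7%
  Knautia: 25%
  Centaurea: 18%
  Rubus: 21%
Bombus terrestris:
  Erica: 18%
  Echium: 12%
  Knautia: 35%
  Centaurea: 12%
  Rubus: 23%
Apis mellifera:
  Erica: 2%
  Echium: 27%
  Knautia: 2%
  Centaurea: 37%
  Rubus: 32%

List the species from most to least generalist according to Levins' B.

Osmia bicornis > Bombus terrestris > Apis mellifera

Convert percentages to proportions (divide by 100).
Σp_bicoᵢ² = 0.29² + 0.07² + 0.25² + 0.18² + 0.21² = 0.0841 + 0.0049 + 0.0625 + 0.0324 + 0.0441 = 0.2280
B_bico = 1 / 0.2280 = 4.3860
Σp_terrᵢ² = 0.18² + 0.12² + 0.35² + 0.12² + 0.23² = 0.0324 + 0.0144 + 0.1225 + 0.0144 + 0.0529 = 0.2366
B_terr = 1 / 0.2366 = 4.2265
Σp_mellᵢ² = 0.02² + 0.27² + 0.02² + 0.37² + 0.32² = 0.0004 + 0.0729 + 0.0004 + 0.1369 + 0.1024 = 0.3130
B_mell = 1 / 0.3130 = 3.1949
Ranking by B (broadest → narrowest): Osmia bicornis (4.39) > Bombus terrestris (4.23) > Apis mellifera (3.19)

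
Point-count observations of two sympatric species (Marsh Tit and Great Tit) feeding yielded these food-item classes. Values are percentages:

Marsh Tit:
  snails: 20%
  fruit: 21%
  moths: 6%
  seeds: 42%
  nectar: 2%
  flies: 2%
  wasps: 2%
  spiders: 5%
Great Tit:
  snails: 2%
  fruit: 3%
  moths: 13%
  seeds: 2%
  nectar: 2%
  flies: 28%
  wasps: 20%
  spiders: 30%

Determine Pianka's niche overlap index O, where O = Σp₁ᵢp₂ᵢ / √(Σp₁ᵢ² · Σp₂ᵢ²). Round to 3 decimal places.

0.209

Convert percentages to proportions (divide by 100).
Σ p₁ᵢp₂ᵢ = 0.0040 + 0.0063 + 0.0078 + 0.0084 + 0.0004 + 0.0056 + 0.0040 + 0.0150 = 0.0515
Σp_1ᵢ² = 0.20² + 0.21² + 0.06² + 0.42² + 0.02² + 0.02² + 0.02² + 0.05² = 0.0400 + 0.0441 + 0.0036 + 0.1764 + 0.0004 + 0.0004 + 0.0004 + 0.0025 = 0.2678
Σp_2ᵢ² = 0.02² + 0.03² + 0.13² + 0.02² + 0.02² + 0.28² + 0.20² + 0.30² = 0.0004 + 0.0009 + 0.0169 + 0.0004 + 0.0004 + 0.0784 + 0.0400 + 0.0900 = 0.2274
O = 0.0515 / √(0.2678 × 0.2274) = 0.0515 / 0.246775 = 0.20869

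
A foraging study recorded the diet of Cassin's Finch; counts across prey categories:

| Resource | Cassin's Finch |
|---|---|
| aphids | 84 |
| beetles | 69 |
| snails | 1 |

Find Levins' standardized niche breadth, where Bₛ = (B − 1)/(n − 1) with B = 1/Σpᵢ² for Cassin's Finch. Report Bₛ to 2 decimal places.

0.50

Proportions for Cassin's Finch (n=154): 84/154=0.5455, 69/154=0.4481, 1/154=0.0065
Σpᵢ² = 0.5455² + 0.4481² + 0.0065² = 0.297570 + 0.200794 + 0.000042 = 0.498406
B = 1 / 0.498406 = 2.0064
Bₛ = (B − 1)/(n − 1) = (2.0064 − 1)/(3 − 1) = 1.0064/2 = 0.5032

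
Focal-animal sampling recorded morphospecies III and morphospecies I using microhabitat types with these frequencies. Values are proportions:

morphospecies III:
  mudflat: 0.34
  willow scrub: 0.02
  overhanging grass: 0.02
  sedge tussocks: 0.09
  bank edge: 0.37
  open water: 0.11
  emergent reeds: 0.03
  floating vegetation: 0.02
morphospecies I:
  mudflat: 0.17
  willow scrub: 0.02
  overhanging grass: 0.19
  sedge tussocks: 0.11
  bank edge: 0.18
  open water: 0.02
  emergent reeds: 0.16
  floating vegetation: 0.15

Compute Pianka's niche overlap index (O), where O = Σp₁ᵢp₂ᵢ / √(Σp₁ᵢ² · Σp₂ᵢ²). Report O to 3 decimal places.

0.712

Σ p₁ᵢp₂ᵢ = 0.0578 + 0.0004 + 0.0038 + 0.0099 + 0.0666 + 0.0022 + 0.0048 + 0.0030 = 0.1485
Σp_1ᵢ² = 0.34² + 0.02² + 0.02² + 0.09² + 0.37² + 0.11² + 0.03² + 0.02² = 0.1156 + 0.0004 + 0.0004 + 0.0081 + 0.1369 + 0.0121 + 0.0009 + 0.0004 = 0.2748
Σp_2ᵢ² = 0.17² + 0.02² + 0.19² + 0.11² + 0.18² + 0.02² + 0.16² + 0.15² = 0.0289 + 0.0004 + 0.0361 + 0.0121 + 0.0324 + 0.0004 + 0.0256 + 0.0225 = 0.1584
O = 0.1485 / √(0.2748 × 0.1584) = 0.1485 / 0.208634 = 0.71177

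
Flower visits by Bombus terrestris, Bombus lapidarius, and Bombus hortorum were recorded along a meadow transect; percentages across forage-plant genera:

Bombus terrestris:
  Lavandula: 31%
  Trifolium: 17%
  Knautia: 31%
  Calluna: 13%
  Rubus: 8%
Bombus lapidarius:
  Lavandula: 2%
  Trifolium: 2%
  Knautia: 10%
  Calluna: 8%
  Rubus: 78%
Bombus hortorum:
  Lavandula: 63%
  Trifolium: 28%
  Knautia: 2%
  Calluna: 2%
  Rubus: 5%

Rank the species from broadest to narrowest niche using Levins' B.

Convert percentages to proportions (divide by 100).
Σp_terrᵢ² = 0.31² + 0.17² + 0.31² + 0.13² + 0.08² = 0.0961 + 0.0289 + 0.0961 + 0.0169 + 0.0064 = 0.2444
B_terr = 1 / 0.2444 = 4.0917
Σp_lapiᵢ² = 0.02² + 0.02² + 0.10² + 0.08² + 0.78² = 0.0004 + 0.0004 + 0.0100 + 0.0064 + 0.6084 = 0.6256
B_lapi = 1 / 0.6256 = 1.5985
Σp_hortᵢ² = 0.63² + 0.28² + 0.02² + 0.02² + 0.05² = 0.3969 + 0.0784 + 0.0004 + 0.0004 + 0.0025 = 0.4786
B_hort = 1 / 0.4786 = 2.0894
Ranking by B (broadest → narrowest): Bombus terrestris (4.09) > Bombus hortorum (2.09) > Bombus lapidarius (1.60)

Bombus terrestris > Bombus hortorum > Bombus lapidarius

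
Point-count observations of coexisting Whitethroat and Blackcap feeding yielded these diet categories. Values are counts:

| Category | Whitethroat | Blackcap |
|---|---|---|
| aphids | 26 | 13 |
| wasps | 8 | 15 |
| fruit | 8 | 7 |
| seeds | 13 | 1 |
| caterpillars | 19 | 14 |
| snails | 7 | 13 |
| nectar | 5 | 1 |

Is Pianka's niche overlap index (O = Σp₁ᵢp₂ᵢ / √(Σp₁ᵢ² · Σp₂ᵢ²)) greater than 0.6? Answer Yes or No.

Proportions for Whitethroat (n=86): 26/86=0.3023, 8/86=0.0930, 8/86=0.0930, 13/86=0.1512, 19/86=0.2209, 7/86=0.0814, 5/86=0.0581
Proportions for Blackcap (n=64): 13/64=0.2031, 15/64=0.2344, 7/64=0.1094, 1/64=0.0156, 14/64=0.2188, 13/64=0.2031, 1/64=0.0156
Σ p₁ᵢp₂ᵢ = 0.061397 + 0.021799 + 0.010174 + 0.002359 + 0.048333 + 0.016532 + 0.000906 = 0.161500
Σp_1ᵢ² = 0.3023² + 0.0930² + 0.0930² + 0.1512² + 0.2209² + 0.0814² + 0.0581² = 0.091385 + 0.008649 + 0.008649 + 0.022861 + 0.048797 + 0.006626 + 0.003376 = 0.190343
Σp_2ᵢ² = 0.2031² + 0.2344² + 0.1094² + 0.0156² + 0.2188² + 0.2031² + 0.0156² = 0.041250 + 0.054943 + 0.011968 + 0.000243 + 0.047873 + 0.041250 + 0.000243 = 0.197770
O = 0.161500 / √(0.190343 × 0.197770) = 0.161500 / 0.1940210 = 0.8324
O = 0.8324 > 0.6 → Yes.

Yes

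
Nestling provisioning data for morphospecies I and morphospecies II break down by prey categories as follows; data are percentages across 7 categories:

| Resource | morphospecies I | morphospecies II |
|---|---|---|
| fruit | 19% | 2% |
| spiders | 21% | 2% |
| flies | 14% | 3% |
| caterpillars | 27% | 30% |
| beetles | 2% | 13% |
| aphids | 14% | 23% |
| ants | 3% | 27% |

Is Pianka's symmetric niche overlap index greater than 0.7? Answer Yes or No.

Convert percentages to proportions (divide by 100).
Σ p₁ᵢp₂ᵢ = 0.0038 + 0.0042 + 0.0042 + 0.0810 + 0.0026 + 0.0322 + 0.0081 = 0.1361
Σp_1ᵢ² = 0.19² + 0.21² + 0.14² + 0.27² + 0.02² + 0.14² + 0.03² = 0.0361 + 0.0441 + 0.0196 + 0.0729 + 0.0004 + 0.0196 + 0.0009 = 0.1936
Σp_2ᵢ² = 0.02² + 0.02² + 0.03² + 0.30² + 0.13² + 0.23² + 0.27² = 0.0004 + 0.0004 + 0.0009 + 0.0900 + 0.0169 + 0.0529 + 0.0729 = 0.2344
O = 0.1361 / √(0.1936 × 0.2344) = 0.1361 / 0.21303 = 0.6389
O = 0.6389 < 0.7 → No.

No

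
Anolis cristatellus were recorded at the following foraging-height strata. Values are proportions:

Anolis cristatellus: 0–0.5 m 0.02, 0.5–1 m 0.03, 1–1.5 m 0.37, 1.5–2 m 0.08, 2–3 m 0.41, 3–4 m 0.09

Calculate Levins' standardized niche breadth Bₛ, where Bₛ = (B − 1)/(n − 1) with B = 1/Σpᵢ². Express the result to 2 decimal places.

0.42

Σpᵢ² = 0.02² + 0.03² + 0.37² + 0.08² + 0.41² + 0.09² = 0.0004 + 0.0009 + 0.1369 + 0.0064 + 0.1681 + 0.0081 = 0.3208
B = 1 / 0.3208 = 3.1172
Bₛ = (B − 1)/(n − 1) = (3.1172 − 1)/(6 − 1) = 2.1172/5 = 0.4234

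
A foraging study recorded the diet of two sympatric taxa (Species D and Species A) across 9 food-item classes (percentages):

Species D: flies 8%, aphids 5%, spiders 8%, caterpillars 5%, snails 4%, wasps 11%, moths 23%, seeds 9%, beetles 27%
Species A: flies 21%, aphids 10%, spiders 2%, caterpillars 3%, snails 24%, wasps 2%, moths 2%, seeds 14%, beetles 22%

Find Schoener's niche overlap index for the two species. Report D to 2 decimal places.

0.57

Convert percentages to proportions (divide by 100).
Σ|p₁ᵢ − p₂ᵢ| = 0.13 + 0.05 + 0.06 + 0.02 + 0.20 + 0.09 + 0.21 + 0.05 + 0.05 = 0.86
D = 1 − ½ × 0.86 = 1 − 0.430 = 0.5700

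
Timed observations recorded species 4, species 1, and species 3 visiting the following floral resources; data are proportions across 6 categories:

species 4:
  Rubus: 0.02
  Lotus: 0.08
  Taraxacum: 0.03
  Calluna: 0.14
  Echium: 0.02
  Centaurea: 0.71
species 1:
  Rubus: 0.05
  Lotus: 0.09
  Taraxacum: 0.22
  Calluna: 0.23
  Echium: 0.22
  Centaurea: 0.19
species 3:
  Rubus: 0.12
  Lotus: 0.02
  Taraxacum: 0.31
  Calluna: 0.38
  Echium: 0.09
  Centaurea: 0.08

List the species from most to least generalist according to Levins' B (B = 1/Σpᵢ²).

species 1 > species 3 > species 4

Σp_4ᵢ² = 0.02² + 0.08² + 0.03² + 0.14² + 0.02² + 0.71² = 0.0004 + 0.0064 + 0.0009 + 0.0196 + 0.0004 + 0.5041 = 0.5318
B_4 = 1 / 0.5318 = 1.8804
Σp_1ᵢ² = 0.05² + 0.09² + 0.22² + 0.23² + 0.22² + 0.19² = 0.0025 + 0.0081 + 0.0484 + 0.0529 + 0.0484 + 0.0361 = 0.1964
B_1 = 1 / 0.1964 = 5.0916
Σp_3ᵢ² = 0.12² + 0.02² + 0.31² + 0.38² + 0.09² + 0.08² = 0.0144 + 0.0004 + 0.0961 + 0.1444 + 0.0081 + 0.0064 = 0.2698
B_3 = 1 / 0.2698 = 3.7064
Ranking by B (broadest → narrowest): species 1 (5.09) > species 3 (3.71) > species 4 (1.88)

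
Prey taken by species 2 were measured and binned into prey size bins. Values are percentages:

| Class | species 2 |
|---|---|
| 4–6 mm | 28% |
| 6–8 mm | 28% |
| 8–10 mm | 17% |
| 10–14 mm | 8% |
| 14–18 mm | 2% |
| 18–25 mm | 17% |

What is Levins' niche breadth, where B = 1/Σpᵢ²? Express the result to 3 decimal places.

Convert percentages to proportions (divide by 100).
Σpᵢ² = 0.28² + 0.28² + 0.17² + 0.08² + 0.02² + 0.17² = 0.0784 + 0.0784 + 0.0289 + 0.0064 + 0.0004 + 0.0289 = 0.2214
B = 1 / 0.2214 = 4.51671

4.517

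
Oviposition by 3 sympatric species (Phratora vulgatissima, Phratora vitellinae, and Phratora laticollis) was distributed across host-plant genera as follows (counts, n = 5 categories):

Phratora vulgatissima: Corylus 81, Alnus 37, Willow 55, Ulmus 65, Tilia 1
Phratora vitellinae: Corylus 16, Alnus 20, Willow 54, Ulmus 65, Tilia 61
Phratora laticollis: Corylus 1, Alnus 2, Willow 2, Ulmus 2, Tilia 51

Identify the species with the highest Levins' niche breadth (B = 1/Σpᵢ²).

Proportions for Phratora vulgatissima (n=239): 81/239=0.3389, 37/239=0.1548, 55/239=0.2301, 65/239=0.2720, 1/239=0.0042
Proportions for Phratora vitellinae (n=216): 16/216=0.0741, 20/216=0.0926, 54/216=0.2500, 65/216=0.3009, 61/216=0.2824
Proportions for Phratora laticollis (n=58): 1/58=0.0172, 2/58=0.0345, 2/58=0.0345, 2/58=0.0345, 51/58=0.8793
Σp_vulgᵢ² = 0.3389² + 0.1548² + 0.2301² + 0.2720² + 0.0042² = 0.114853 + 0.023963 + 0.052946 + 0.073984 + 0.000018 = 0.265764
B_vulg = 1 / 0.265764 = 3.7627
Σp_viteᵢ² = 0.0741² + 0.0926² + 0.2500² + 0.3009² + 0.2824² = 0.005491 + 0.008575 + 0.062500 + 0.090541 + 0.079750 = 0.246857
B_vite = 1 / 0.246857 = 4.0509
Σp_latiᵢ² = 0.0172² + 0.0345² + 0.0345² + 0.0345² + 0.8793² = 0.000296 + 0.001190 + 0.001190 + 0.001190 + 0.773168 = 0.777034
B_lati = 1 / 0.777034 = 1.2869
Highest B → broadest niche (most generalist): Phratora vitellinae (B = 4.05).

Phratora vitellinae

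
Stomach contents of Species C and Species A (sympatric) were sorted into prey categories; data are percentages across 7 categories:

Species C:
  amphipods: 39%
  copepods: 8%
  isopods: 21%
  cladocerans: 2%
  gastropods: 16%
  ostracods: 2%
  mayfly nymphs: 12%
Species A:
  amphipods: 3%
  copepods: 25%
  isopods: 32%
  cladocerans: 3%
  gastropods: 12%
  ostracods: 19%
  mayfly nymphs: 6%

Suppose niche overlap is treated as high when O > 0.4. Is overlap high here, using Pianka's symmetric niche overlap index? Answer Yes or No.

Yes

Convert percentages to proportions (divide by 100).
Σ p₁ᵢp₂ᵢ = 0.0117 + 0.0200 + 0.0672 + 0.0006 + 0.0192 + 0.0038 + 0.0072 = 0.1297
Σp_1ᵢ² = 0.39² + 0.08² + 0.21² + 0.02² + 0.16² + 0.02² + 0.12² = 0.1521 + 0.0064 + 0.0441 + 0.0004 + 0.0256 + 0.0004 + 0.0144 = 0.2434
Σp_2ᵢ² = 0.03² + 0.25² + 0.32² + 0.03² + 0.12² + 0.19² + 0.06² = 0.0009 + 0.0625 + 0.1024 + 0.0009 + 0.0144 + 0.0361 + 0.0036 = 0.2208
O = 0.1297 / √(0.2434 × 0.2208) = 0.1297 / 0.23182 = 0.5595
O = 0.5595 > 0.4 → Yes.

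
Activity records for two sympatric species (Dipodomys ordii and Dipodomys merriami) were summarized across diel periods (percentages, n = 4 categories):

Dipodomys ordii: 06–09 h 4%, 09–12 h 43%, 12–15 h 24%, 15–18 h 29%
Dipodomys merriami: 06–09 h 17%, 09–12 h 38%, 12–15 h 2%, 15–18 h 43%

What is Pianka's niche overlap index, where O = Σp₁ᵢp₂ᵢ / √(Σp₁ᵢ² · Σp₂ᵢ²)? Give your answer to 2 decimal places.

Convert percentages to proportions (divide by 100).
Σ p₁ᵢp₂ᵢ = 0.0068 + 0.1634 + 0.0048 + 0.1247 = 0.2997
Σp_1ᵢ² = 0.04² + 0.43² + 0.24² + 0.29² = 0.0016 + 0.1849 + 0.0576 + 0.0841 = 0.3282
Σp_2ᵢ² = 0.17² + 0.38² + 0.02² + 0.43² = 0.0289 + 0.1444 + 0.0004 + 0.1849 = 0.3586
O = 0.2997 / √(0.3282 × 0.3586) = 0.2997 / 0.34306 = 0.8736

0.87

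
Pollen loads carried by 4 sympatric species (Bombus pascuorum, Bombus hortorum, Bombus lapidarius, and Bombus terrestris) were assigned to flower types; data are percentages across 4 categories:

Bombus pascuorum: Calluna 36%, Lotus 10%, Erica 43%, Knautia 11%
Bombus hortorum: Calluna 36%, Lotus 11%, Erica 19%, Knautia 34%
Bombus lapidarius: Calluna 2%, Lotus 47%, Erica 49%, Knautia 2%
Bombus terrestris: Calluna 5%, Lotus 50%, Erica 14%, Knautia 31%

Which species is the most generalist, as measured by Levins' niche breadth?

Bombus hortorum

Convert percentages to proportions (divide by 100).
Σp_pascᵢ² = 0.36² + 0.10² + 0.43² + 0.11² = 0.1296 + 0.0100 + 0.1849 + 0.0121 = 0.3366
B_pasc = 1 / 0.3366 = 2.9709
Σp_hortᵢ² = 0.36² + 0.11² + 0.19² + 0.34² = 0.1296 + 0.0121 + 0.0361 + 0.1156 = 0.2934
B_hort = 1 / 0.2934 = 3.4083
Σp_lapiᵢ² = 0.02² + 0.47² + 0.49² + 0.02² = 0.0004 + 0.2209 + 0.2401 + 0.0004 = 0.4618
B_lapi = 1 / 0.4618 = 2.1654
Σp_terrᵢ² = 0.05² + 0.50² + 0.14² + 0.31² = 0.0025 + 0.2500 + 0.0196 + 0.0961 = 0.3682
B_terr = 1 / 0.3682 = 2.7159
Highest B → broadest niche (most generalist): Bombus hortorum (B = 3.41).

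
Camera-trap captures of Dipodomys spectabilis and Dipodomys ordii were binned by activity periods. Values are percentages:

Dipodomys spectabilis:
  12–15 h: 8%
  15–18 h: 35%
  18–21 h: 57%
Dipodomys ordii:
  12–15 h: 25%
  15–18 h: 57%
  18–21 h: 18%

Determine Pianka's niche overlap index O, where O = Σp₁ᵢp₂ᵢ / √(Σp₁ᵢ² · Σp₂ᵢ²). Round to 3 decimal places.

Convert percentages to proportions (divide by 100).
Σ p₁ᵢp₂ᵢ = 0.0200 + 0.1995 + 0.1026 = 0.3221
Σp_1ᵢ² = 0.08² + 0.35² + 0.57² = 0.0064 + 0.1225 + 0.3249 = 0.4538
Σp_2ᵢ² = 0.25² + 0.57² + 0.18² = 0.0625 + 0.3249 + 0.0324 = 0.4198
O = 0.3221 / √(0.4538 × 0.4198) = 0.3221 / 0.436469 = 0.73797

0.738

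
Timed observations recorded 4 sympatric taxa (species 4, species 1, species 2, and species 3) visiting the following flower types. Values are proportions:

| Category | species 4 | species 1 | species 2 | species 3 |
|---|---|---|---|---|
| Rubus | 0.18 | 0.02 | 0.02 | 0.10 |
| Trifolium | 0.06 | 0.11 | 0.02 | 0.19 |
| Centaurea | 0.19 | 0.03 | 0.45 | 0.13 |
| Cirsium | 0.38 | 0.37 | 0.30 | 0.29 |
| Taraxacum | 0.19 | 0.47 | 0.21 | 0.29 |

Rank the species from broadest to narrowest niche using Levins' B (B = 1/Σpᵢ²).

Σp_4ᵢ² = 0.18² + 0.06² + 0.19² + 0.38² + 0.19² = 0.0324 + 0.0036 + 0.0361 + 0.1444 + 0.0361 = 0.2526
B_4 = 1 / 0.2526 = 3.9588
Σp_1ᵢ² = 0.02² + 0.11² + 0.03² + 0.37² + 0.47² = 0.0004 + 0.0121 + 0.0009 + 0.1369 + 0.2209 = 0.3712
B_1 = 1 / 0.3712 = 2.6940
Σp_2ᵢ² = 0.02² + 0.02² + 0.45² + 0.30² + 0.21² = 0.0004 + 0.0004 + 0.2025 + 0.0900 + 0.0441 = 0.3374
B_2 = 1 / 0.3374 = 2.9638
Σp_3ᵢ² = 0.10² + 0.19² + 0.13² + 0.29² + 0.29² = 0.0100 + 0.0361 + 0.0169 + 0.0841 + 0.0841 = 0.2312
B_3 = 1 / 0.2312 = 4.3253
Ranking by B (broadest → narrowest): species 3 (4.33) > species 4 (3.96) > species 2 (2.96) > species 1 (2.69)

species 3 > species 4 > species 2 > species 1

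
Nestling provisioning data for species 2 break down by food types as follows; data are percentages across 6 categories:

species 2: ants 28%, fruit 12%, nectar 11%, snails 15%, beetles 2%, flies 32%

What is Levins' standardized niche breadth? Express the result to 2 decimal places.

Convert percentages to proportions (divide by 100).
Σpᵢ² = 0.28² + 0.12² + 0.11² + 0.15² + 0.02² + 0.32² = 0.0784 + 0.0144 + 0.0121 + 0.0225 + 0.0004 + 0.1024 = 0.2302
B = 1 / 0.2302 = 4.3440
Bₛ = (B − 1)/(n − 1) = (4.3440 − 1)/(6 − 1) = 3.3440/5 = 0.6688

0.67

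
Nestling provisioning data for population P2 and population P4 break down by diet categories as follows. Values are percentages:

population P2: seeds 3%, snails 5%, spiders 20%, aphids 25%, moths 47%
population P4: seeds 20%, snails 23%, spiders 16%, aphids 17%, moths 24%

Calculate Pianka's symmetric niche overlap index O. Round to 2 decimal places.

0.79

Convert percentages to proportions (divide by 100).
Σ p₁ᵢp₂ᵢ = 0.0060 + 0.0115 + 0.0320 + 0.0425 + 0.1128 = 0.2048
Σp_1ᵢ² = 0.03² + 0.05² + 0.20² + 0.25² + 0.47² = 0.0009 + 0.0025 + 0.0400 + 0.0625 + 0.2209 = 0.3268
Σp_2ᵢ² = 0.20² + 0.23² + 0.16² + 0.17² + 0.24² = 0.0400 + 0.0529 + 0.0256 + 0.0289 + 0.0576 = 0.2050
O = 0.2048 / √(0.3268 × 0.2050) = 0.2048 / 0.25883 = 0.7913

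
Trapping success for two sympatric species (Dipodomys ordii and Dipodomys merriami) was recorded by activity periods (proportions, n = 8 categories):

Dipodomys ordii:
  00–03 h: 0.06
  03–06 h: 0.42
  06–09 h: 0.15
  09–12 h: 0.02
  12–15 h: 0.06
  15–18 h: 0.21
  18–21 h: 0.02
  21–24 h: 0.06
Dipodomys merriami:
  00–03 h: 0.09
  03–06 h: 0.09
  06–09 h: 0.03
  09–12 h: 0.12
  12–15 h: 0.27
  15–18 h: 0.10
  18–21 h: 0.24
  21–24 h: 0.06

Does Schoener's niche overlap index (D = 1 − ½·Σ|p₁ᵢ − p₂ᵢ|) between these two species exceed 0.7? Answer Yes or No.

No

Σ|p₁ᵢ − p₂ᵢ| = 0.03 + 0.33 + 0.12 + 0.10 + 0.21 + 0.11 + 0.22 + 0.00 = 1.12
D = 1 − ½ × 1.12 = 1 − 0.560 = 0.4400
D = 0.4400 < 0.7 → No.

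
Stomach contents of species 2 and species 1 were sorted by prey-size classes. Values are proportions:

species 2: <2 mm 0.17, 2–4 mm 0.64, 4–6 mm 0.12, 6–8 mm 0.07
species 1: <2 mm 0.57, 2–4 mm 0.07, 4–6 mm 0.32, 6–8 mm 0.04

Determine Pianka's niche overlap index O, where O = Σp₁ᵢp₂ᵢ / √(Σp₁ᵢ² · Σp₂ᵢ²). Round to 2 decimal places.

0.41

Σ p₁ᵢp₂ᵢ = 0.0969 + 0.0448 + 0.0384 + 0.0028 = 0.1829
Σp_1ᵢ² = 0.17² + 0.64² + 0.12² + 0.07² = 0.0289 + 0.4096 + 0.0144 + 0.0049 = 0.4578
Σp_2ᵢ² = 0.57² + 0.07² + 0.32² + 0.04² = 0.3249 + 0.0049 + 0.1024 + 0.0016 = 0.4338
O = 0.1829 / √(0.4578 × 0.4338) = 0.1829 / 0.44564 = 0.4104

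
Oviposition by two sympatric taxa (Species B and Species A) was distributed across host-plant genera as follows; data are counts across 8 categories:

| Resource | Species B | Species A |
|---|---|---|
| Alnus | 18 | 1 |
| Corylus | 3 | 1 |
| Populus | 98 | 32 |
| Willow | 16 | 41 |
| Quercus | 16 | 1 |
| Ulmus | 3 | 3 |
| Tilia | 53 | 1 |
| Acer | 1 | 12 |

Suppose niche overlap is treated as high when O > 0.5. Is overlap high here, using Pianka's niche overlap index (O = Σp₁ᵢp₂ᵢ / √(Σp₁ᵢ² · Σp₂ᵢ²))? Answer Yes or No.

Yes

Proportions for Species B (n=208): 18/208=0.0865, 3/208=0.0144, 98/208=0.4712, 16/208=0.0769, 16/208=0.0769, 3/208=0.0144, 53/208=0.2548, 1/208=0.0048
Proportions for Species A (n=92): 1/92=0.0109, 1/92=0.0109, 32/92=0.3478, 41/92=0.4457, 1/92=0.0109, 3/92=0.0326, 1/92=0.0109, 12/92=0.1304
Σ p₁ᵢp₂ᵢ = 0.000943 + 0.000157 + 0.163883 + 0.034274 + 0.000838 + 0.000469 + 0.002777 + 0.000626 = 0.203967
Σp_1ᵢ² = 0.0865² + 0.0144² + 0.4712² + 0.0769² + 0.0769² + 0.0144² + 0.2548² + 0.0048² = 0.007482 + 0.000207 + 0.222029 + 0.005914 + 0.005914 + 0.000207 + 0.064923 + 0.000023 = 0.306699
Σp_2ᵢ² = 0.0109² + 0.0109² + 0.3478² + 0.4457² + 0.0109² + 0.0326² + 0.0109² + 0.1304² = 0.000119 + 0.000119 + 0.120965 + 0.198648 + 0.000119 + 0.001063 + 0.000119 + 0.017004 = 0.338156
O = 0.203967 / √(0.306699 × 0.338156) = 0.203967 / 0.3220436 = 0.6334
O = 0.6334 > 0.5 → Yes.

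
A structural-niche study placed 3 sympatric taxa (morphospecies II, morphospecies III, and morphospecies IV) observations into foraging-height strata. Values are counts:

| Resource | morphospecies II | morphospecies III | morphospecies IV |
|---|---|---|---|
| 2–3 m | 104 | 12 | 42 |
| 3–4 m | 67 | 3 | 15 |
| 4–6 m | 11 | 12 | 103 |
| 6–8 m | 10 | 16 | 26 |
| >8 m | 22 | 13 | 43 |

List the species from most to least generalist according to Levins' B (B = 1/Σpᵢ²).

Proportions for morphospecies II (n=214): 104/214=0.4860, 67/214=0.3131, 11/214=0.0514, 10/214=0.0467, 22/214=0.1028
Proportions for morphospecies III (n=56): 12/56=0.2143, 3/56=0.0536, 12/56=0.2143, 16/56=0.2857, 13/56=0.2321
Proportions for morphospecies IV (n=229): 42/229=0.1834, 15/229=0.0655, 103/229=0.4498, 26/229=0.1135, 43/229=0.1878
Σp_IIᵢ² = 0.4860² + 0.3131² + 0.0514² + 0.0467² + 0.1028² = 0.236196 + 0.098032 + 0.002642 + 0.002181 + 0.010568 = 0.349619
B_II = 1 / 0.349619 = 2.8603
Σp_IIIᵢ² = 0.2143² + 0.0536² + 0.2143² + 0.2857² + 0.2321² = 0.045924 + 0.002873 + 0.045924 + 0.081624 + 0.053870 = 0.230215
B_III = 1 / 0.230215 = 4.3438
Σp_IVᵢ² = 0.1834² + 0.0655² + 0.4498² + 0.1135² + 0.1878² = 0.033636 + 0.004290 + 0.202320 + 0.012882 + 0.035269 = 0.288397
B_IV = 1 / 0.288397 = 3.4674
Ranking by B (broadest → narrowest): morphospecies III (4.34) > morphospecies IV (3.47) > morphospecies II (2.86)

morphospecies III > morphospecies IV > morphospecies II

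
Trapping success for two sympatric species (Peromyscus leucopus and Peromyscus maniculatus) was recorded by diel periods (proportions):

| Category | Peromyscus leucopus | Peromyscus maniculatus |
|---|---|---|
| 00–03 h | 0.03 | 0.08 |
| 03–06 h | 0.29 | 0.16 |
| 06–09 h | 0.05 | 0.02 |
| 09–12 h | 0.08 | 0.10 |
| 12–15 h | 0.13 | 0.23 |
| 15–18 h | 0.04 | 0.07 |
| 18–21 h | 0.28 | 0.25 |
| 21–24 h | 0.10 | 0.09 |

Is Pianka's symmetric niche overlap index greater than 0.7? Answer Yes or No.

Σ p₁ᵢp₂ᵢ = 0.0024 + 0.0464 + 0.0010 + 0.0080 + 0.0299 + 0.0028 + 0.0700 + 0.0090 = 0.1695
Σp_1ᵢ² = 0.03² + 0.29² + 0.05² + 0.08² + 0.13² + 0.04² + 0.28² + 0.10² = 0.0009 + 0.0841 + 0.0025 + 0.0064 + 0.0169 + 0.0016 + 0.0784 + 0.0100 = 0.2008
Σp_2ᵢ² = 0.08² + 0.16² + 0.02² + 0.10² + 0.23² + 0.07² + 0.25² + 0.09² = 0.0064 + 0.0256 + 0.0004 + 0.0100 + 0.0529 + 0.0049 + 0.0625 + 0.0081 = 0.1708
O = 0.1695 / √(0.2008 × 0.1708) = 0.1695 / 0.18519 = 0.9153
O = 0.9153 > 0.7 → Yes.

Yes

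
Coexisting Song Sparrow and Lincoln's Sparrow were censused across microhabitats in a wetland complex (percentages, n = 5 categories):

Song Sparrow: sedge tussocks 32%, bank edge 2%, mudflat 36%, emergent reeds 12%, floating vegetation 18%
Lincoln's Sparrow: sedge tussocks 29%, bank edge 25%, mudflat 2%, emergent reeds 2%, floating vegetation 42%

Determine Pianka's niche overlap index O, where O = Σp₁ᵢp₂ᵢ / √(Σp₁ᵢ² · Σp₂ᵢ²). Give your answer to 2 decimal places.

0.61

Convert percentages to proportions (divide by 100).
Σ p₁ᵢp₂ᵢ = 0.0928 + 0.0050 + 0.0072 + 0.0024 + 0.0756 = 0.1830
Σp_1ᵢ² = 0.32² + 0.02² + 0.36² + 0.12² + 0.18² = 0.1024 + 0.0004 + 0.1296 + 0.0144 + 0.0324 = 0.2792
Σp_2ᵢ² = 0.29² + 0.25² + 0.02² + 0.02² + 0.42² = 0.0841 + 0.0625 + 0.0004 + 0.0004 + 0.1764 = 0.3238
O = 0.1830 / √(0.2792 × 0.3238) = 0.1830 / 0.30067 = 0.6086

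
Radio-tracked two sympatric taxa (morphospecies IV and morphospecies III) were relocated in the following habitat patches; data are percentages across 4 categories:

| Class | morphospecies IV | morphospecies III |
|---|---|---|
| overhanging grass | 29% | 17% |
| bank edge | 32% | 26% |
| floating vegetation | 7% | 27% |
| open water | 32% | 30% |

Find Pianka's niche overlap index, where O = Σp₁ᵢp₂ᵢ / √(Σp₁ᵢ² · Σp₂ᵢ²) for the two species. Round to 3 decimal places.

Convert percentages to proportions (divide by 100).
Σ p₁ᵢp₂ᵢ = 0.0493 + 0.0832 + 0.0189 + 0.0960 = 0.2474
Σp_1ᵢ² = 0.29² + 0.32² + 0.07² + 0.32² = 0.0841 + 0.1024 + 0.0049 + 0.1024 = 0.2938
Σp_2ᵢ² = 0.17² + 0.26² + 0.27² + 0.30² = 0.0289 + 0.0676 + 0.0729 + 0.0900 = 0.2594
O = 0.2474 / √(0.2938 × 0.2594) = 0.2474 / 0.276065 = 0.89617

0.896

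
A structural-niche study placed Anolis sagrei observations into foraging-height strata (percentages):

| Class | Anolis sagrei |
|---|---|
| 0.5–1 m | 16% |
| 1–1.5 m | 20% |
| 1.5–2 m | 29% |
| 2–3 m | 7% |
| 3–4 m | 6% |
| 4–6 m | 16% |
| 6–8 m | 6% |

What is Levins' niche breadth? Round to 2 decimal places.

Convert percentages to proportions (divide by 100).
Σpᵢ² = 0.16² + 0.20² + 0.29² + 0.07² + 0.06² + 0.16² + 0.06² = 0.0256 + 0.0400 + 0.0841 + 0.0049 + 0.0036 + 0.0256 + 0.0036 = 0.1874
B = 1 / 0.1874 = 5.3362

5.34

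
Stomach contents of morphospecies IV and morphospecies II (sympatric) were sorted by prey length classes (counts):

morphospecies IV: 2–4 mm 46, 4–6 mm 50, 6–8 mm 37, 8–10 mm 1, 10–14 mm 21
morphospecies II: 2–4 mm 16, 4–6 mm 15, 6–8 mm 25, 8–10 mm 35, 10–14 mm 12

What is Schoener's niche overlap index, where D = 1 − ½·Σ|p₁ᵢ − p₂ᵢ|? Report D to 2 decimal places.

Proportions for morphospecies IV (n=155): 46/155=0.2968, 50/155=0.3226, 37/155=0.2387, 1/155=0.0065, 21/155=0.1355
Proportions for morphospecies II (n=103): 16/103=0.1553, 15/103=0.1456, 25/103=0.2427, 35/103=0.3398, 12/103=0.1165
Σ|p₁ᵢ − p₂ᵢ| = 0.1415 + 0.1770 + 0.0040 + 0.3333 + 0.0190 = 0.6748
D = 1 − ½ × 0.6748 = 1 − 0.33740 = 0.66260

0.66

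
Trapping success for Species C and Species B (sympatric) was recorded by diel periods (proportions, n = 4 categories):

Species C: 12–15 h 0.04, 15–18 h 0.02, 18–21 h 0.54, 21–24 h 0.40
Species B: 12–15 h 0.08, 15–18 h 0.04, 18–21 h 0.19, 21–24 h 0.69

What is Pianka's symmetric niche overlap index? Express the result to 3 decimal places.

0.788

Σ p₁ᵢp₂ᵢ = 0.0032 + 0.0008 + 0.1026 + 0.2760 = 0.3826
Σp_1ᵢ² = 0.04² + 0.02² + 0.54² + 0.40² = 0.0016 + 0.0004 + 0.2916 + 0.1600 = 0.4536
Σp_2ᵢ² = 0.08² + 0.04² + 0.19² + 0.69² = 0.0064 + 0.0016 + 0.0361 + 0.4761 = 0.5202
O = 0.3826 / √(0.4536 × 0.5202) = 0.3826 / 0.485760 = 0.78763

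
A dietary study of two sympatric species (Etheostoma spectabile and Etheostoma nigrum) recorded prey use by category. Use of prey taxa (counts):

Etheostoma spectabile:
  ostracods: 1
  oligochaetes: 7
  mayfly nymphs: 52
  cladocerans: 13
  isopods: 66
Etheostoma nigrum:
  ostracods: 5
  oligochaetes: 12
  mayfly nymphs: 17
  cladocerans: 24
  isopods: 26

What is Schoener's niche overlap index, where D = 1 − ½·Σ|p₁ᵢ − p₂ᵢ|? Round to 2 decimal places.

0.66

Proportions for Etheostoma spectabile (n=139): 1/139=0.0072, 7/139=0.0504, 52/139=0.3741, 13/139=0.0935, 66/139=0.4748
Proportions for Etheostoma nigrum (n=84): 5/84=0.0595, 12/84=0.1429, 17/84=0.2024, 24/84=0.2857, 26/84=0.3095
Σ|p₁ᵢ − p₂ᵢ| = 0.0523 + 0.0925 + 0.1717 + 0.1922 + 0.1653 = 0.6740
D = 1 − ½ × 0.6740 = 1 − 0.33700 = 0.66300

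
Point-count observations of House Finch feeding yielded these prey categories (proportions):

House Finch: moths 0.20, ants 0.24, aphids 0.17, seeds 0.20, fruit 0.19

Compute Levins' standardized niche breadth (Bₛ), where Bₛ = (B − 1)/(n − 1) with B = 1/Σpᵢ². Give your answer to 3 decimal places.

0.984

Σpᵢ² = 0.20² + 0.24² + 0.17² + 0.20² + 0.19² = 0.0400 + 0.0576 + 0.0289 + 0.0400 + 0.0361 = 0.2026
B = 1 / 0.2026 = 4.93583
Bₛ = (B − 1)/(n − 1) = (4.93583 − 1)/(5 − 1) = 3.93583/4 = 0.98396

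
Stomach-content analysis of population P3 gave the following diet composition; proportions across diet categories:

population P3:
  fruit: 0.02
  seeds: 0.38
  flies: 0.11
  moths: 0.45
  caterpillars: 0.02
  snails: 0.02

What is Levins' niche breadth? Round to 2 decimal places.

Σpᵢ² = 0.02² + 0.38² + 0.11² + 0.45² + 0.02² + 0.02² = 0.0004 + 0.1444 + 0.0121 + 0.2025 + 0.0004 + 0.0004 = 0.3602
B = 1 / 0.3602 = 2.7762

2.78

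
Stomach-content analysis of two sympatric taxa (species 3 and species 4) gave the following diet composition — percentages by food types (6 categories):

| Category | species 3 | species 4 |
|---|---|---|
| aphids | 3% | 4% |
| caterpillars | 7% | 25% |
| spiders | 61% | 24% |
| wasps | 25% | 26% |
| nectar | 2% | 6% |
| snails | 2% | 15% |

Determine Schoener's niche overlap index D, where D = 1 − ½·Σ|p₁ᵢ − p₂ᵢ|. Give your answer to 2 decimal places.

0.63

Convert percentages to proportions (divide by 100).
Σ|p₁ᵢ − p₂ᵢ| = 0.01 + 0.18 + 0.37 + 0.01 + 0.04 + 0.13 = 0.74
D = 1 − ½ × 0.74 = 1 − 0.370 = 0.6300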